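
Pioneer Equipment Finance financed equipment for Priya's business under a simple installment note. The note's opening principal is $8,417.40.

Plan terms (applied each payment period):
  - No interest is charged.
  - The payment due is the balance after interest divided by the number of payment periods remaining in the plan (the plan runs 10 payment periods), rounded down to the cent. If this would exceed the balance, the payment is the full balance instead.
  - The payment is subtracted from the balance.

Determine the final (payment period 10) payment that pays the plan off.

$841.74

Payment period 1: opening $8,417.40; payment $841.74; balance $7,575.66
Payment period 2: opening $7,575.66; payment $841.74; balance $6,733.92
Payment period 3: opening $6,733.92; payment $841.74; balance $5,892.18
Payment period 4: opening $5,892.18; payment $841.74; balance $5,050.44
Payment period 5: opening $5,050.44; payment $841.74; balance $4,208.70
Payment period 6: opening $4,208.70; payment $841.74; balance $3,366.96
Payment period 7: opening $3,366.96; payment $841.74; balance $2,525.22
Payment period 8: opening $2,525.22; payment $841.74; balance $1,683.48
Payment period 9: opening $1,683.48; payment $841.74; balance $841.74
Payment period 10: opening $841.74; payment $841.74; balance $0.00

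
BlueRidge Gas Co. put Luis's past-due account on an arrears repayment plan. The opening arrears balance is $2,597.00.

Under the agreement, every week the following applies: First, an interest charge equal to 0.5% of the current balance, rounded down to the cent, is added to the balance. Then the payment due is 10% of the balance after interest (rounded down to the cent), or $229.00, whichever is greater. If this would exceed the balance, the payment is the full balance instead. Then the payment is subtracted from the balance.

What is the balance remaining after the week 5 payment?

Week 1: opening $2,597.00; interest $12.98 → $2,609.98; payment $260.99; balance $2,348.99
Week 2: opening $2,348.99; interest $11.74 → $2,360.73; payment $236.07; balance $2,124.66
Week 3: opening $2,124.66; interest $10.62 → $2,135.28; payment $229.00; balance $1,906.28
Week 4: opening $1,906.28; interest $9.53 → $1,915.81; payment $229.00; balance $1,686.81
Week 5: opening $1,686.81; interest $8.43 → $1,695.24; payment $229.00; balance $1,466.24

$1,466.24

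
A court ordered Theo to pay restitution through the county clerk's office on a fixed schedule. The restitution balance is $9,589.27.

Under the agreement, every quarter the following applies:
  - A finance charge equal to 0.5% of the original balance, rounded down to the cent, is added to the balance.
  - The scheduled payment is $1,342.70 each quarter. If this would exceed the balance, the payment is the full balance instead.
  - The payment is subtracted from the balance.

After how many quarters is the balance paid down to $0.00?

8

Quarter 1: opening $9,589.27; interest $47.94 → $9,637.21; payment $1,342.70; balance $8,294.51
Quarter 2: opening $8,294.51; interest $47.94 → $8,342.45; payment $1,342.70; balance $6,999.75
Quarter 3: opening $6,999.75; interest $47.94 → $7,047.69; payment $1,342.70; balance $5,704.99
Quarter 4: opening $5,704.99; interest $47.94 → $5,752.93; payment $1,342.70; balance $4,410.23
Quarter 5: opening $4,410.23; interest $47.94 → $4,458.17; payment $1,342.70; balance $3,115.47
Quarter 6: opening $3,115.47; interest $47.94 → $3,163.41; payment $1,342.70; balance $1,820.71
Quarter 7: opening $1,820.71; interest $47.94 → $1,868.65; payment $1,342.70; balance $525.95
Quarter 8: opening $525.95; interest $47.94 → $573.89; payment $573.89; balance $0.00
Balance reaches $0.00 in quarter 8.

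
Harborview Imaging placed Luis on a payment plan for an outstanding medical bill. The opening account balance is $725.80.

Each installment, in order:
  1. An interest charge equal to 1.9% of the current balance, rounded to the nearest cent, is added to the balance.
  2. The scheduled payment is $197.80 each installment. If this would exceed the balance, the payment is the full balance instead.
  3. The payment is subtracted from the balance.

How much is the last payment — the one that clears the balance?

Installment 1: $725.80 +$13.79 interest = $739.59; pay $197.80 → $541.79
Installment 2: $541.79 +$10.29 interest = $552.08; pay $197.80 → $354.28
Installment 3: $354.28 +$6.73 interest = $361.01; pay $197.80 → $163.21
Installment 4: $163.21 +$3.10 interest = $166.31; pay $166.31 → $0.00

$166.31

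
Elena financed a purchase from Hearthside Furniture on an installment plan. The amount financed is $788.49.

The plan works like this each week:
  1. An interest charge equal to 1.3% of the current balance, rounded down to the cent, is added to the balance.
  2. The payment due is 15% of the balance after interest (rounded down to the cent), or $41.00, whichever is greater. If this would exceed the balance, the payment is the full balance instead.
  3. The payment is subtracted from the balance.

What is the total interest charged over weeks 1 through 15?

Week 1: $788.49 +$10.25 interest = $798.74; pay $119.81 → $678.93
Week 2: $678.93 +$8.82 interest = $687.75; pay $103.16 → $584.59
Week 3: $584.59 +$7.59 interest = $592.18; pay $88.82 → $503.36
Week 4: $503.36 +$6.54 interest = $509.90; pay $76.48 → $433.42
Week 5: $433.42 +$5.63 interest = $439.05; pay $65.85 → $373.20
Week 6: $373.20 +$4.85 interest = $378.05; pay $56.70 → $321.35
Week 7: $321.35 +$4.17 interest = $325.52; pay $48.82 → $276.70
Week 8: $276.70 +$3.59 interest = $280.29; pay $42.04 → $238.25
Week 9: $238.25 +$3.09 interest = $241.34; pay $41.00 → $200.34
Week 10: $200.34 +$2.60 interest = $202.94; pay $41.00 → $161.94
Week 11: $161.94 +$2.10 interest = $164.04; pay $41.00 → $123.04
Week 12: $123.04 +$1.59 interest = $124.63; pay $41.00 → $83.63
Week 13: $83.63 +$1.08 interest = $84.71; pay $41.00 → $43.71
Week 14: $43.71 +$0.56 interest = $44.27; pay $41.00 → $3.27
Week 15: $3.27 +$0.04 interest = $3.31; pay $3.31 → $0.00
Total interest: $10.25 + $8.82 + $7.59 + $6.54 + $5.63 + $4.85 + $4.17 + $3.59 + $3.09 + $2.60 + $2.10 + $1.59 + $1.08 + $0.56 + $0.04 = $62.50

$62.50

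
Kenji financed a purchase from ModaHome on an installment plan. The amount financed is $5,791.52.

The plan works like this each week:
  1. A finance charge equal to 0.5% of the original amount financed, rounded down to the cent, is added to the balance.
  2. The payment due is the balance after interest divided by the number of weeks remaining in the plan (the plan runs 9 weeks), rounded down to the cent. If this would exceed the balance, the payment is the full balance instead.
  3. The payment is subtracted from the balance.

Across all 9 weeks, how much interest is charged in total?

Week 1: opening $5,791.52; interest $28.95 → $5,820.47; payment $646.71; balance $5,173.76
Week 2: opening $5,173.76; interest $28.95 → $5,202.71; payment $650.33; balance $4,552.38
Week 3: opening $4,552.38; interest $28.95 → $4,581.33; payment $654.47; balance $3,926.86
Week 4: opening $3,926.86; interest $28.95 → $3,955.81; payment $659.30; balance $3,296.51
Week 5: opening $3,296.51; interest $28.95 → $3,325.46; payment $665.09; balance $2,660.37
Week 6: opening $2,660.37; interest $28.95 → $2,689.32; payment $672.33; balance $2,016.99
Week 7: opening $2,016.99; interest $28.95 → $2,045.94; payment $681.98; balance $1,363.96
Week 8: opening $1,363.96; interest $28.95 → $1,392.91; payment $696.45; balance $696.46
Week 9: opening $696.46; interest $28.95 → $725.41; payment $725.41; balance $0.00
Total interest: $28.95 + $28.95 + $28.95 + $28.95 + $28.95 + $28.95 + $28.95 + $28.95 + $28.95 = $260.55

$260.55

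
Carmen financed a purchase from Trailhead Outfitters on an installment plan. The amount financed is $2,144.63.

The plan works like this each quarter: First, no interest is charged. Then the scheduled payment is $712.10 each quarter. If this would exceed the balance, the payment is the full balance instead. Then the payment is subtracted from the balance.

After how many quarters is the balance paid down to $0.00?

4

Quarter 1: opening $2,144.63; payment $712.10; balance $1,432.53
Quarter 2: opening $1,432.53; payment $712.10; balance $720.43
Quarter 3: opening $720.43; payment $712.10; balance $8.33
Quarter 4: opening $8.33; payment $8.33; balance $0.00
Balance reaches $0.00 in quarter 4.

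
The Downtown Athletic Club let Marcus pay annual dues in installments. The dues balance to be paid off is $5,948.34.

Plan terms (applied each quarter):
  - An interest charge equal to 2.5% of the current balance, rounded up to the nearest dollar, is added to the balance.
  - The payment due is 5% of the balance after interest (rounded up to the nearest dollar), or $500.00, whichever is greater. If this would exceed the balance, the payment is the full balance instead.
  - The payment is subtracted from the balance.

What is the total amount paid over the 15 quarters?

Quarter 1: opening $5,948.34; interest $149.00 → $6,097.34; payment $500.00; balance $5,597.34
Quarter 2: opening $5,597.34; interest $140.00 → $5,737.34; payment $500.00; balance $5,237.34
Quarter 3: opening $5,237.34; interest $131.00 → $5,368.34; payment $500.00; balance $4,868.34
Quarter 4: opening $4,868.34; interest $122.00 → $4,990.34; payment $500.00; balance $4,490.34
Quarter 5: opening $4,490.34; interest $113.00 → $4,603.34; payment $500.00; balance $4,103.34
Quarter 6: opening $4,103.34; interest $103.00 → $4,206.34; payment $500.00; balance $3,706.34
Quarter 7: opening $3,706.34; interest $93.00 → $3,799.34; payment $500.00; balance $3,299.34
Quarter 8: opening $3,299.34; interest $83.00 → $3,382.34; payment $500.00; balance $2,882.34
Quarter 9: opening $2,882.34; interest $73.00 → $2,955.34; payment $500.00; balance $2,455.34
Quarter 10: opening $2,455.34; interest $62.00 → $2,517.34; payment $500.00; balance $2,017.34
Quarter 11: opening $2,017.34; interest $51.00 → $2,068.34; payment $500.00; balance $1,568.34
Quarter 12: opening $1,568.34; interest $40.00 → $1,608.34; payment $500.00; balance $1,108.34
Quarter 13: opening $1,108.34; interest $28.00 → $1,136.34; payment $500.00; balance $636.34
Quarter 14: opening $636.34; interest $16.00 → $652.34; payment $500.00; balance $152.34
Quarter 15: opening $152.34; interest $4.00 → $156.34; payment $156.34; balance $0.00
Total paid: $7,156.34

$7,156.34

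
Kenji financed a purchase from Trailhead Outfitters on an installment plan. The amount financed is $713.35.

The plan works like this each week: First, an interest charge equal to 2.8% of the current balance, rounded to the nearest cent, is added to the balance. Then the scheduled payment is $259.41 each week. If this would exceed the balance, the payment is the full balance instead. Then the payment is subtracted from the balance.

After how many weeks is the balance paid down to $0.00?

Week 1: $713.35 +$19.97 interest = $733.32; pay $259.41 → $473.91
Week 2: $473.91 +$13.27 interest = $487.18; pay $259.41 → $227.77
Week 3: $227.77 +$6.38 interest = $234.15; pay $234.15 → $0.00
Balance reaches $0.00 in week 3.

3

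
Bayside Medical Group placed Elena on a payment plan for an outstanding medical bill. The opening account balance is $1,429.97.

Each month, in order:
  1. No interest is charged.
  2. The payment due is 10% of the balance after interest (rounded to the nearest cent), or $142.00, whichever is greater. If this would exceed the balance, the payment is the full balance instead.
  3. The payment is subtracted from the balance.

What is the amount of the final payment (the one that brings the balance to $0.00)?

Month 1: $1,429.97 − $143.00 → $1,286.97
Month 2: $1,286.97 − $142.00 → $1,144.97
Month 3: $1,144.97 − $142.00 → $1,002.97
Month 4: $1,002.97 − $142.00 → $860.97
Month 5: $860.97 − $142.00 → $718.97
Month 6: $718.97 − $142.00 → $576.97
Month 7: $576.97 − $142.00 → $434.97
Month 8: $434.97 − $142.00 → $292.97
Month 9: $292.97 − $142.00 → $150.97
Month 10: $150.97 − $142.00 → $8.97
Month 11: $8.97 − $8.97 → $0.00

$8.97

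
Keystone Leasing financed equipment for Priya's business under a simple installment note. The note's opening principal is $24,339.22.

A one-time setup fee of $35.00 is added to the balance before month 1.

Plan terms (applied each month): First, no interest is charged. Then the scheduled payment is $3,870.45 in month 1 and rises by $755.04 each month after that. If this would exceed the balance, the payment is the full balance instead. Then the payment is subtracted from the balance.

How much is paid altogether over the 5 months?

Month 1: $24,374.22 − $3,870.45 → $20,503.77
Month 2: $20,503.77 − $4,625.49 → $15,878.28
Month 3: $15,878.28 − $5,380.53 → $10,497.75
Month 4: $10,497.75 − $6,135.57 → $4,362.18
Month 5: $4,362.18 − $4,362.18 → $0.00
Total paid: $24,374.22

$24,374.22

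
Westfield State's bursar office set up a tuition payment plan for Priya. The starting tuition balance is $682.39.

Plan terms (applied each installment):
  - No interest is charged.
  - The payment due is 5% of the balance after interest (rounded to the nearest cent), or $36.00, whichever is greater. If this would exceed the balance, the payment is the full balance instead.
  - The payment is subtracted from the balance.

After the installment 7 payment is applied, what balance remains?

# | Opening | Payment | End bal
1 | $682.39 | $36.00 | $646.39
2 | $646.39 | $36.00 | $610.39
3 | $610.39 | $36.00 | $574.39
4 | $574.39 | $36.00 | $538.39
5 | $538.39 | $36.00 | $502.39
6 | $502.39 | $36.00 | $466.39
7 | $466.39 | $36.00 | $430.39

$430.39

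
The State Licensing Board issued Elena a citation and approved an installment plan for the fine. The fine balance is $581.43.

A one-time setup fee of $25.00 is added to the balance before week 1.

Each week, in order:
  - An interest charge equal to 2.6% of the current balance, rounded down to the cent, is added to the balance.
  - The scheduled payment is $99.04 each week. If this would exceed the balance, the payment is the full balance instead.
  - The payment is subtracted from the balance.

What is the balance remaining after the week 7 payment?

$0.00

Week 1: opening $606.43; interest $15.76 → $622.19; payment $99.04; balance $523.15
Week 2: opening $523.15; interest $13.60 → $536.75; payment $99.04; balance $437.71
Week 3: opening $437.71; interest $11.38 → $449.09; payment $99.04; balance $350.05
Week 4: opening $350.05; interest $9.10 → $359.15; payment $99.04; balance $260.11
Week 5: opening $260.11; interest $6.76 → $266.87; payment $99.04; balance $167.83
Week 6: opening $167.83; interest $4.36 → $172.19; payment $99.04; balance $73.15
Week 7: opening $73.15; interest $1.90 → $75.05; payment $75.05; balance $0.00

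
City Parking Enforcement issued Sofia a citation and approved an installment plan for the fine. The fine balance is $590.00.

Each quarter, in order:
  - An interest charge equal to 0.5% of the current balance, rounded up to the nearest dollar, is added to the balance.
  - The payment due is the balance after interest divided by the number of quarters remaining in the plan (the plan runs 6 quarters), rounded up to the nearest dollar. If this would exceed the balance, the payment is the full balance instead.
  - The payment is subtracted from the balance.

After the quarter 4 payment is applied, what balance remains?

$200.00

Quarter 1: $590.00 +$3.00 interest = $593.00; pay $99.00 → $494.00
Quarter 2: $494.00 +$3.00 interest = $497.00; pay $100.00 → $397.00
Quarter 3: $397.00 +$2.00 interest = $399.00; pay $100.00 → $299.00
Quarter 4: $299.00 +$2.00 interest = $301.00; pay $101.00 → $200.00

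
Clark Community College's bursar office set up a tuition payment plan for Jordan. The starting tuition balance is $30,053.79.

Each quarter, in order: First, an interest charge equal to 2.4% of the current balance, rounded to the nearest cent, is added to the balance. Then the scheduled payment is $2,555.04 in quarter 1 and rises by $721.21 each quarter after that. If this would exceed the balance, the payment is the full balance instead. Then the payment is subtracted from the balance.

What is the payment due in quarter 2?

$3,276.25

Quarter 1: $30,053.79 +$721.29 interest = $30,775.08; pay $2,555.04 → $28,220.04
Quarter 2: $28,220.04 +$677.28 interest = $28,897.32; pay $3,276.25 → $25,621.07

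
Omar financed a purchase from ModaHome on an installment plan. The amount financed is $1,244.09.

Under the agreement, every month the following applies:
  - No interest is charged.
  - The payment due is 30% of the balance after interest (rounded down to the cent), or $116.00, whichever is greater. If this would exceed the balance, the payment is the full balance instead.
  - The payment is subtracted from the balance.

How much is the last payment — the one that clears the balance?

# | Opening | Payment | End bal
1 | $1,244.09 | $373.22 | $870.87
2 | $870.87 | $261.26 | $609.61
3 | $609.61 | $182.88 | $426.73
4 | $426.73 | $128.01 | $298.72
5 | $298.72 | $116.00 | $182.72
6 | $182.72 | $116.00 | $66.72
7 | $66.72 | $66.72 | $0.00

$66.72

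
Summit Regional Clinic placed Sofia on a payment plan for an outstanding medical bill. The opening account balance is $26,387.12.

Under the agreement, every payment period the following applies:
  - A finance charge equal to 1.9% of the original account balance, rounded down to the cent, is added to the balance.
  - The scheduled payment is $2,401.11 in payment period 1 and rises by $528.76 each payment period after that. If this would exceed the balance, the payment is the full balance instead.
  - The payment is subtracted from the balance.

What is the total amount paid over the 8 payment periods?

$30,397.92

Payment period 1: opening $26,387.12; interest $501.35 → $26,888.47; payment $2,401.11; balance $24,487.36
Payment period 2: opening $24,487.36; interest $501.35 → $24,988.71; payment $2,929.87; balance $22,058.84
Payment period 3: opening $22,058.84; interest $501.35 → $22,560.19; payment $3,458.63; balance $19,101.56
Payment period 4: opening $19,101.56; interest $501.35 → $19,602.91; payment $3,987.39; balance $15,615.52
Payment period 5: opening $15,615.52; interest $501.35 → $16,116.87; payment $4,516.15; balance $11,600.72
Payment period 6: opening $11,600.72; interest $501.35 → $12,102.07; payment $5,044.91; balance $7,057.16
Payment period 7: opening $7,057.16; interest $501.35 → $7,558.51; payment $5,573.67; balance $1,984.84
Payment period 8: opening $1,984.84; interest $501.35 → $2,486.19; payment $2,486.19; balance $0.00
Total paid: $30,397.92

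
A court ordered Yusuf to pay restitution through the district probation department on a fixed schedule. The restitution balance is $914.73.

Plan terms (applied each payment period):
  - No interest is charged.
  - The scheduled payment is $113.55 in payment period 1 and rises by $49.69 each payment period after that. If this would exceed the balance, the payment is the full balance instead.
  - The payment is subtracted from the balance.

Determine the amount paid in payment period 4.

$262.62

Payment period 1: $914.73 − $113.55 → $801.18
Payment period 2: $801.18 − $163.24 → $637.94
Payment period 3: $637.94 − $212.93 → $425.01
Payment period 4: $425.01 − $262.62 → $162.39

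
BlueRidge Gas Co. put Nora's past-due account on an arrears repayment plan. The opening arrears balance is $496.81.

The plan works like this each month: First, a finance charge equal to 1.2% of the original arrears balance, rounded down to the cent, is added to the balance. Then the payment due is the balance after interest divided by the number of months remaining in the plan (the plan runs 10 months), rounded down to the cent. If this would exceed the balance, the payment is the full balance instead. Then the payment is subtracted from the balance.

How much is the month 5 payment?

$53.53

Month 1: $496.81 +$5.96 interest = $502.77; pay $50.27 → $452.50
Month 2: $452.50 +$5.96 interest = $458.46; pay $50.94 → $407.52
Month 3: $407.52 +$5.96 interest = $413.48; pay $51.68 → $361.80
Month 4: $361.80 +$5.96 interest = $367.76; pay $52.53 → $315.23
Month 5: $315.23 +$5.96 interest = $321.19; pay $53.53 → $267.66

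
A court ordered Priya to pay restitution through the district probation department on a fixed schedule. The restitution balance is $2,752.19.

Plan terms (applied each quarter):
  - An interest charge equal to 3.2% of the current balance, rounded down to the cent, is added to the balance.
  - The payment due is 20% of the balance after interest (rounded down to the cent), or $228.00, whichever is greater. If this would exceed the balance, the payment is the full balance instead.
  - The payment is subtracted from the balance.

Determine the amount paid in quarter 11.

$21.05

Quarter 1: opening $2,752.19; interest $88.07 → $2,840.26; payment $568.05; balance $2,272.21
Quarter 2: opening $2,272.21; interest $72.71 → $2,344.92; payment $468.98; balance $1,875.94
Quarter 3: opening $1,875.94; interest $60.03 → $1,935.97; payment $387.19; balance $1,548.78
Quarter 4: opening $1,548.78; interest $49.56 → $1,598.34; payment $319.66; balance $1,278.68
Quarter 5: opening $1,278.68; interest $40.91 → $1,319.59; payment $263.91; balance $1,055.68
Quarter 6: opening $1,055.68; interest $33.78 → $1,089.46; payment $228.00; balance $861.46
Quarter 7: opening $861.46; interest $27.56 → $889.02; payment $228.00; balance $661.02
Quarter 8: opening $661.02; interest $21.15 → $682.17; payment $228.00; balance $454.17
Quarter 9: opening $454.17; interest $14.53 → $468.70; payment $228.00; balance $240.70
Quarter 10: opening $240.70; interest $7.70 → $248.40; payment $228.00; balance $20.40
Quarter 11: opening $20.40; interest $0.65 → $21.05; payment $21.05; balance $0.00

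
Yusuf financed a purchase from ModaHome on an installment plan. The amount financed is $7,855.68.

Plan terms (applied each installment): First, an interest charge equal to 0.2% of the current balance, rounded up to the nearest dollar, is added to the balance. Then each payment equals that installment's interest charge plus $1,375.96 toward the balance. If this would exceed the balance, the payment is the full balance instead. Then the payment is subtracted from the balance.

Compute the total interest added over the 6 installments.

$55.00

Installment 1: opening $7,855.68; interest $16.00 → $7,871.68; payment $1,391.96; balance $6,479.72
Installment 2: opening $6,479.72; interest $13.00 → $6,492.72; payment $1,388.96; balance $5,103.76
Installment 3: opening $5,103.76; interest $11.00 → $5,114.76; payment $1,386.96; balance $3,727.80
Installment 4: opening $3,727.80; interest $8.00 → $3,735.80; payment $1,383.96; balance $2,351.84
Installment 5: opening $2,351.84; interest $5.00 → $2,356.84; payment $1,380.96; balance $975.88
Installment 6: opening $975.88; interest $2.00 → $977.88; payment $977.88; balance $0.00
Total interest: $16.00 + $13.00 + $11.00 + $8.00 + $5.00 + $2.00 = $55.00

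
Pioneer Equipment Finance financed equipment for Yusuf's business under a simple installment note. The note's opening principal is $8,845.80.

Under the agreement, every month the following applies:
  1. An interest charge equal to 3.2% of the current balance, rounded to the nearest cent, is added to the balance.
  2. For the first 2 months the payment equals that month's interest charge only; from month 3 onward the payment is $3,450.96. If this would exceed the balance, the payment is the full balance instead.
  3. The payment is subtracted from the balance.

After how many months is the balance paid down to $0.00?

Month 1: $8,845.80 +$283.07 interest = $9,128.87; pay $283.07 → $8,845.80
Month 2: $8,845.80 +$283.07 interest = $9,128.87; pay $283.07 → $8,845.80
Month 3: $8,845.80 +$283.07 interest = $9,128.87; pay $3,450.96 → $5,677.91
Month 4: $5,677.91 +$181.69 interest = $5,859.60; pay $3,450.96 → $2,408.64
Month 5: $2,408.64 +$77.08 interest = $2,485.72; pay $2,485.72 → $0.00
Balance reaches $0.00 in month 5.

5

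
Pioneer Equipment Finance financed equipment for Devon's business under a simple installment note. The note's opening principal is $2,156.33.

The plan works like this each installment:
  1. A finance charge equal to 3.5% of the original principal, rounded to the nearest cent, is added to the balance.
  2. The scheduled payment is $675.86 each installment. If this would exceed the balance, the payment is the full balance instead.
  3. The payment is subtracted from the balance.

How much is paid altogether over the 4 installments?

$2,458.21

Installment 1: $2,156.33 +$75.47 interest = $2,231.80; pay $675.86 → $1,555.94
Installment 2: $1,555.94 +$75.47 interest = $1,631.41; pay $675.86 → $955.55
Installment 3: $955.55 +$75.47 interest = $1,031.02; pay $675.86 → $355.16
Installment 4: $355.16 +$75.47 interest = $430.63; pay $430.63 → $0.00
Total paid: $2,458.21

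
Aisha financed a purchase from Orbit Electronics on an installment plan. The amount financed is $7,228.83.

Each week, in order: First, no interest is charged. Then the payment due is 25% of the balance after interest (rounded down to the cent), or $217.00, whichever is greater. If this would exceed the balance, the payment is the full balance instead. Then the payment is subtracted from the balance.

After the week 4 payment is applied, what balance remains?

$2,287.26

# | Opening | Payment | End bal
1 | $7,228.83 | $1,807.20 | $5,421.63
2 | $5,421.63 | $1,355.40 | $4,066.23
3 | $4,066.23 | $1,016.55 | $3,049.68
4 | $3,049.68 | $762.42 | $2,287.26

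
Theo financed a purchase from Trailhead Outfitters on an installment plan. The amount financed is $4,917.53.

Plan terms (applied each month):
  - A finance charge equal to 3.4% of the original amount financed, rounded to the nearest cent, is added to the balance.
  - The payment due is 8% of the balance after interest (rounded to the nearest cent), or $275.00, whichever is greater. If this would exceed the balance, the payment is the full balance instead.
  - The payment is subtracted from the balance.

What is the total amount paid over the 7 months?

Month 1: opening $4,917.53; interest $167.20 → $5,084.73; payment $406.78; balance $4,677.95
Month 2: opening $4,677.95; interest $167.20 → $4,845.15; payment $387.61; balance $4,457.54
Month 3: opening $4,457.54; interest $167.20 → $4,624.74; payment $369.98; balance $4,254.76
Month 4: opening $4,254.76; interest $167.20 → $4,421.96; payment $353.76; balance $4,068.20
Month 5: opening $4,068.20; interest $167.20 → $4,235.40; payment $338.83; balance $3,896.57
Month 6: opening $3,896.57; interest $167.20 → $4,063.77; payment $325.10; balance $3,738.67
Month 7: opening $3,738.67; interest $167.20 → $3,905.87; payment $312.47; balance $3,593.40
Total paid: $2,494.53

$2,494.53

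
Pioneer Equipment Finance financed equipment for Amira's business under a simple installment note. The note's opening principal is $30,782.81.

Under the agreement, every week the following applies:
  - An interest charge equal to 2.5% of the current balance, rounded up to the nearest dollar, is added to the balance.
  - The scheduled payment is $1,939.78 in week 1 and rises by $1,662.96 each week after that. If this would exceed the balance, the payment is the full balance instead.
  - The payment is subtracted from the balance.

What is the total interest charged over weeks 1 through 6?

$3,319.00

Week 1: opening $30,782.81; interest $770.00 → $31,552.81; payment $1,939.78; balance $29,613.03
Week 2: opening $29,613.03; interest $741.00 → $30,354.03; payment $3,602.74; balance $26,751.29
Week 3: opening $26,751.29; interest $669.00 → $27,420.29; payment $5,265.70; balance $22,154.59
Week 4: opening $22,154.59; interest $554.00 → $22,708.59; payment $6,928.66; balance $15,779.93
Week 5: opening $15,779.93; interest $395.00 → $16,174.93; payment $8,591.62; balance $7,583.31
Week 6: opening $7,583.31; interest $190.00 → $7,773.31; payment $7,773.31; balance $0.00
Total interest: $770.00 + $741.00 + $669.00 + $554.00 + $395.00 + $190.00 = $3,319.00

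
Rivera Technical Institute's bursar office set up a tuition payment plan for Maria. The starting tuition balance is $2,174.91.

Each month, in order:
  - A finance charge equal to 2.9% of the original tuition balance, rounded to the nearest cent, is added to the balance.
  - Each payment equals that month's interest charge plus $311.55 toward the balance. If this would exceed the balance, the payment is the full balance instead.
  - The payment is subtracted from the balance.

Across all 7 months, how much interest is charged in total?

$441.49

Month 1: opening $2,174.91; interest $63.07 → $2,237.98; payment $374.62; balance $1,863.36
Month 2: opening $1,863.36; interest $63.07 → $1,926.43; payment $374.62; balance $1,551.81
Month 3: opening $1,551.81; interest $63.07 → $1,614.88; payment $374.62; balance $1,240.26
Month 4: opening $1,240.26; interest $63.07 → $1,303.33; payment $374.62; balance $928.71
Month 5: opening $928.71; interest $63.07 → $991.78; payment $374.62; balance $617.16
Month 6: opening $617.16; interest $63.07 → $680.23; payment $374.62; balance $305.61
Month 7: opening $305.61; interest $63.07 → $368.68; payment $368.68; balance $0.00
Total interest: $63.07 + $63.07 + $63.07 + $63.07 + $63.07 + $63.07 + $63.07 = $441.49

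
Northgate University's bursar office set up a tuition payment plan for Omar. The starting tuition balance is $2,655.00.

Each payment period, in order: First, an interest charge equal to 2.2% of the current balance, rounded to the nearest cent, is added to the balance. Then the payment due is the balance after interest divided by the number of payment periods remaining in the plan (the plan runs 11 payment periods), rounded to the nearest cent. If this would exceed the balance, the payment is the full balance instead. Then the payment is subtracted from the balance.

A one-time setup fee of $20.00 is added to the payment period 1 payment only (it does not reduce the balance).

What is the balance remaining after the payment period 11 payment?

$0.00

Payment period 1: $2,655.00 +$58.41 interest = $2,713.41; pay $246.67 (+ $20.00 fee) → $2,466.74
Payment period 2: $2,466.74 +$54.27 interest = $2,521.01; pay $252.10 → $2,268.91
Payment period 3: $2,268.91 +$49.92 interest = $2,318.83; pay $257.65 → $2,061.18
Payment period 4: $2,061.18 +$45.35 interest = $2,106.53; pay $263.32 → $1,843.21
Payment period 5: $1,843.21 +$40.55 interest = $1,883.76; pay $269.11 → $1,614.65
Payment period 6: $1,614.65 +$35.52 interest = $1,650.17; pay $275.03 → $1,375.14
Payment period 7: $1,375.14 +$30.25 interest = $1,405.39; pay $281.08 → $1,124.31
Payment period 8: $1,124.31 +$24.73 interest = $1,149.04; pay $287.26 → $861.78
Payment period 9: $861.78 +$18.96 interest = $880.74; pay $293.58 → $587.16
Payment period 10: $587.16 +$12.92 interest = $600.08; pay $300.04 → $300.04
Payment period 11: $300.04 +$6.60 interest = $306.64; pay $306.64 → $0.00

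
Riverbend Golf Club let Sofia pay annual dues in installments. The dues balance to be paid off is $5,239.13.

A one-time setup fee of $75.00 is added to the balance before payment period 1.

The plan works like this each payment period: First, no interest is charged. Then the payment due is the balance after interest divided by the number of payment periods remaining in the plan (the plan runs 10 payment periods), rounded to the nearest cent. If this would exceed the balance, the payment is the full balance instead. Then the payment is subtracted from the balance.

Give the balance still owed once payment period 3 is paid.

$3,719.90

# | Opening | Payment | End bal
1 | $5,314.13 | $531.41 | $4,782.72
2 | $4,782.72 | $531.41 | $4,251.31
3 | $4,251.31 | $531.41 | $3,719.90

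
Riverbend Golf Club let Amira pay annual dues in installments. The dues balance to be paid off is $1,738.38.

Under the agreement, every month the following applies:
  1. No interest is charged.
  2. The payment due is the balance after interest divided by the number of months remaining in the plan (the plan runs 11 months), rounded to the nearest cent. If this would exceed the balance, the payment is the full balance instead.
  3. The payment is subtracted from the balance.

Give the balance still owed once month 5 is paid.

$948.21

Month 1: opening $1,738.38; payment $158.03; balance $1,580.35
Month 2: opening $1,580.35; payment $158.04; balance $1,422.31
Month 3: opening $1,422.31; payment $158.03; balance $1,264.28
Month 4: opening $1,264.28; payment $158.04; balance $1,106.24
Month 5: opening $1,106.24; payment $158.03; balance $948.21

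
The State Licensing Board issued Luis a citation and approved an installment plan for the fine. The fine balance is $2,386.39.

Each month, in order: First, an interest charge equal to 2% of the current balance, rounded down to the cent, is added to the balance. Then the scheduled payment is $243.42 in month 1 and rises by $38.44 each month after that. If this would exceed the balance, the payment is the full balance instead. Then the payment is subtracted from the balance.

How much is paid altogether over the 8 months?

Month 1: $2,386.39 +$47.72 interest = $2,434.11; pay $243.42 → $2,190.69
Month 2: $2,190.69 +$43.81 interest = $2,234.50; pay $281.86 → $1,952.64
Month 3: $1,952.64 +$39.05 interest = $1,991.69; pay $320.30 → $1,671.39
Month 4: $1,671.39 +$33.42 interest = $1,704.81; pay $358.74 → $1,346.07
Month 5: $1,346.07 +$26.92 interest = $1,372.99; pay $397.18 → $975.81
Month 6: $975.81 +$19.51 interest = $995.32; pay $435.62 → $559.70
Month 7: $559.70 +$11.19 interest = $570.89; pay $474.06 → $96.83
Month 8: $96.83 +$1.93 interest = $98.76; pay $98.76 → $0.00
Total paid: $2,609.94

$2,609.94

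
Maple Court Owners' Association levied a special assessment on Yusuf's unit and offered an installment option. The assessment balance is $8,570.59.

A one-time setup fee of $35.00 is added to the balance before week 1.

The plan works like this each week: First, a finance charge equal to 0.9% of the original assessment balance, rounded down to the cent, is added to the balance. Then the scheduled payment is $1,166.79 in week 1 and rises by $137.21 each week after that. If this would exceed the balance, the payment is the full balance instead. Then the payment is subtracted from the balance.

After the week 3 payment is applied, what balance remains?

$4,924.98

Week 1: opening $8,605.59; interest $77.13 → $8,682.72; payment $1,166.79; balance $7,515.93
Week 2: opening $7,515.93; interest $77.13 → $7,593.06; payment $1,304.00; balance $6,289.06
Week 3: opening $6,289.06; interest $77.13 → $6,366.19; payment $1,441.21; balance $4,924.98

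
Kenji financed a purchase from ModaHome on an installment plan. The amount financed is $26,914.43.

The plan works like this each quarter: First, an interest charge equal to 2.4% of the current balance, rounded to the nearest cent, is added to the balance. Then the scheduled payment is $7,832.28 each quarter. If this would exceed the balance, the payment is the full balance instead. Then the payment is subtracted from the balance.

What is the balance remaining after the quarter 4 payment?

$0.00

Quarter 1: opening $26,914.43; interest $645.95 → $27,560.38; payment $7,832.28; balance $19,728.10
Quarter 2: opening $19,728.10; interest $473.47 → $20,201.57; payment $7,832.28; balance $12,369.29
Quarter 3: opening $12,369.29; interest $296.86 → $12,666.15; payment $7,832.28; balance $4,833.87
Quarter 4: opening $4,833.87; interest $116.01 → $4,949.88; payment $4,949.88; balance $0.00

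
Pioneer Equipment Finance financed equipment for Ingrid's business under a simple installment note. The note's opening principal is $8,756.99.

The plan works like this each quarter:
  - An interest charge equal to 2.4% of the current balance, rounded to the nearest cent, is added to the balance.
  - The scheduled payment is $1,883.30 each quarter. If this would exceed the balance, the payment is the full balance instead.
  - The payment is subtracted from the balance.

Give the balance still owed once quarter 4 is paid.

$1,819.65

Quarter 1: opening $8,756.99; interest $210.17 → $8,967.16; payment $1,883.30; balance $7,083.86
Quarter 2: opening $7,083.86; interest $170.01 → $7,253.87; payment $1,883.30; balance $5,370.57
Quarter 3: opening $5,370.57; interest $128.89 → $5,499.46; payment $1,883.30; balance $3,616.16
Quarter 4: opening $3,616.16; interest $86.79 → $3,702.95; payment $1,883.30; balance $1,819.65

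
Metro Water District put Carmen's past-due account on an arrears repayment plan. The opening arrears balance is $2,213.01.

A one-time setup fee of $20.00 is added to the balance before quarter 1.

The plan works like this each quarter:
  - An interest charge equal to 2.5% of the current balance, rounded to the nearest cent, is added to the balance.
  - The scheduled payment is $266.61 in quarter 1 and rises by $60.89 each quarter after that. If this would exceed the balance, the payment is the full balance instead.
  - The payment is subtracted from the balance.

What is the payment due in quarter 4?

$449.28

# | Opening | Interest | Payment | End bal
1 | $2,233.01 | $55.83 | $266.61 | $2,022.23
2 | $2,022.23 | $50.56 | $327.50 | $1,745.29
3 | $1,745.29 | $43.63 | $388.39 | $1,400.53
4 | $1,400.53 | $35.01 | $449.28 | $986.26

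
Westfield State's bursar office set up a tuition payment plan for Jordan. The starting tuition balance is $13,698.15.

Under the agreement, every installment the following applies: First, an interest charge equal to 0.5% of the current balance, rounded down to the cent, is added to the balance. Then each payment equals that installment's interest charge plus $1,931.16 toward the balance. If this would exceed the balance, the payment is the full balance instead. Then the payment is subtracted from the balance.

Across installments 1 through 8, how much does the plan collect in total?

$13,975.68

Installment 1: opening $13,698.15; interest $68.49 → $13,766.64; payment $1,999.65; balance $11,766.99
Installment 2: opening $11,766.99; interest $58.83 → $11,825.82; payment $1,989.99; balance $9,835.83
Installment 3: opening $9,835.83; interest $49.17 → $9,885.00; payment $1,980.33; balance $7,904.67
Installment 4: opening $7,904.67; interest $39.52 → $7,944.19; payment $1,970.68; balance $5,973.51
Installment 5: opening $5,973.51; interest $29.86 → $6,003.37; payment $1,961.02; balance $4,042.35
Installment 6: opening $4,042.35; interest $20.21 → $4,062.56; payment $1,951.37; balance $2,111.19
Installment 7: opening $2,111.19; interest $10.55 → $2,121.74; payment $1,941.71; balance $180.03
Installment 8: opening $180.03; interest $0.90 → $180.93; payment $180.93; balance $0.00
Total paid: $13,975.68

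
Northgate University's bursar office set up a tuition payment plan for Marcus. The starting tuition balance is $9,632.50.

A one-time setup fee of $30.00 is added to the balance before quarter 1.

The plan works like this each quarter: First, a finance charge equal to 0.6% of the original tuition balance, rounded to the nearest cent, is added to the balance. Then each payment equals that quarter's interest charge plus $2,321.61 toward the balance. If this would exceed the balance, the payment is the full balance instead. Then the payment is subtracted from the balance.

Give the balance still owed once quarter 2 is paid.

Quarter 1: $9,662.50 +$57.80 interest = $9,720.30; pay $2,379.41 → $7,340.89
Quarter 2: $7,340.89 +$57.80 interest = $7,398.69; pay $2,379.41 → $5,019.28

$5,019.28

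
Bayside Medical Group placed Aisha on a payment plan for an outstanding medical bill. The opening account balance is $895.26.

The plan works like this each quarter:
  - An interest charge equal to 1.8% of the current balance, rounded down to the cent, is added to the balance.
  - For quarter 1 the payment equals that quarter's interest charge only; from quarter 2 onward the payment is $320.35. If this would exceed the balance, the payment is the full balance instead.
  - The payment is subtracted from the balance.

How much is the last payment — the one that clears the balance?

$286.36

Quarter 1: $895.26 +$16.11 interest = $911.37; pay $16.11 → $895.26
Quarter 2: $895.26 +$16.11 interest = $911.37; pay $320.35 → $591.02
Quarter 3: $591.02 +$10.63 interest = $601.65; pay $320.35 → $281.30
Quarter 4: $281.30 +$5.06 interest = $286.36; pay $286.36 → $0.00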